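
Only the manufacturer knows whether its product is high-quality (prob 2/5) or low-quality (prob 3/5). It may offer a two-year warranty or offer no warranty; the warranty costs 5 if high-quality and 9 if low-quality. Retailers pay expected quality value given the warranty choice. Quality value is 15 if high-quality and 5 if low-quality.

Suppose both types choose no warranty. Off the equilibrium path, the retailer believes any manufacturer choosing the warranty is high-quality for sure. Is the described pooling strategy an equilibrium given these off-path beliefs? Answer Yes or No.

On path, the retailer holds the prior and pays 2/5·15 + 3/5·5 = 9. Off path (the warranty), believing high-quality, it pays 15.
high-quality: no warranty nets 9; the warranty nets 15 − 5 = 10. high-quality would deviate.
low-quality: no warranty nets 9; the warranty nets 15 − 9 = 6. low-quality stays.
A type deviates, so pooling fails.

No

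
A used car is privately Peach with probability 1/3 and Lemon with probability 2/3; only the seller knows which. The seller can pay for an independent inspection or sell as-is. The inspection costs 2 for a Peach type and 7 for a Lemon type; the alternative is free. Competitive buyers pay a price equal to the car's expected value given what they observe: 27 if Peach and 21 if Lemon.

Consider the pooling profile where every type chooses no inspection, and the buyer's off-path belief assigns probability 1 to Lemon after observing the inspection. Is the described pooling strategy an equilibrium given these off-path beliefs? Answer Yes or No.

On path, the buyer holds the prior and pays 1/3·27 + 2/3·21 = 23. Off path (the inspection), believing Lemon, it pays 21.
Peach: no inspection nets 23; the inspection nets 21 − 2 = 19. Peach stays.
Lemon: no inspection nets 23; the inspection nets 21 − 7 = 14. Lemon stays.
No type deviates, so pooling is sustained.

Yes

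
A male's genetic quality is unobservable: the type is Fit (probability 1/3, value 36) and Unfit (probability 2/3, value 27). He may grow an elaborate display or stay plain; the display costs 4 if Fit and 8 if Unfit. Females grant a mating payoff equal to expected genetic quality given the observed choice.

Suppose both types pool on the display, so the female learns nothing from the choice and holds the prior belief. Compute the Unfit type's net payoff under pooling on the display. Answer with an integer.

Pooled mating payoff = 1/3·36 + 2/3·27 = 30.
Unfit pays cost 8 for the display, so net payoff = 30 − 8 = 22.

22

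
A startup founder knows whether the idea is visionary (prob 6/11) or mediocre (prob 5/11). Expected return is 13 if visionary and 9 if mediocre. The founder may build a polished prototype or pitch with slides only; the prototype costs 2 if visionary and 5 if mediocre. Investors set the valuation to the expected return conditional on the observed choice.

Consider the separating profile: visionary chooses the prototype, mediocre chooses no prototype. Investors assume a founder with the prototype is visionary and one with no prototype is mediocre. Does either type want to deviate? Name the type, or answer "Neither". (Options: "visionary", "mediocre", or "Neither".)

The prototype pays 13; no prototype pays 9.
visionary: assigned the prototype, nets 13 − 2 = 11; deviating to no prototype nets 9.
mediocre: assigned no prototype, nets 9; deviating to the prototype nets 13 − 5 = 8.
Both types strictly prefer their assigned action; no profitable deviation.

Neither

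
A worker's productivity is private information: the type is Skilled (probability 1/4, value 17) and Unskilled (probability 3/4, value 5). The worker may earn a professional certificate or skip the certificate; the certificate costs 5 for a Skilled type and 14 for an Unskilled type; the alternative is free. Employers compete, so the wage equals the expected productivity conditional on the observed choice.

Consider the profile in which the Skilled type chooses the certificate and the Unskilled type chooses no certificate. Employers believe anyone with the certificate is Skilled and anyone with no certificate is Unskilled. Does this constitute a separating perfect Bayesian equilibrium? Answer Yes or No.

Yes

Under these beliefs, the certificate earns wage 17 and no certificate earns wage 5.
Skilled: the certificate nets 17 − 5 = 12; no certificate nets 5. Skilled prefers the certificate.
Unskilled: the certificate nets 17 − 14 = 3; no certificate nets 5. Unskilled prefers no certificate.
Neither type deviates, so the separating profile is an equilibrium.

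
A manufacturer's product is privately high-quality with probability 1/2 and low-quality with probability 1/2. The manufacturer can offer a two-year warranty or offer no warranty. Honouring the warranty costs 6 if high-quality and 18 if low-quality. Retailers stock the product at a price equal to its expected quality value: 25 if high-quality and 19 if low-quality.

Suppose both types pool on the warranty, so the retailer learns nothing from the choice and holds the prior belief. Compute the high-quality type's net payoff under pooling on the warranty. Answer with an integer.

16

Pooled price = 1/2·25 + 1/2·19 = 22.
high-quality pays cost 6 for the warranty, so net payoff = 22 − 6 = 16.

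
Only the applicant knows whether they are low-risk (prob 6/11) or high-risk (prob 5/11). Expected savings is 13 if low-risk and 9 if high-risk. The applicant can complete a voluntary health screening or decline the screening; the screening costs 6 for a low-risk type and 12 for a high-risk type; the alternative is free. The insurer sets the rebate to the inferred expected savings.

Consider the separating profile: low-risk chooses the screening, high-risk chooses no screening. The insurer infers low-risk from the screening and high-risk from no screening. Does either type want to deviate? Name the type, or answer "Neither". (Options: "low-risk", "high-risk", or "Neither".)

low-risk

The screening pays 13; no screening pays 9.
low-risk: assigned the screening, nets 13 − 6 = 7; deviating to no screening nets 9.
high-risk: assigned no screening, nets 9; deviating to the screening nets 13 − 12 = 1.
The low-risk type gains 2 by deviating.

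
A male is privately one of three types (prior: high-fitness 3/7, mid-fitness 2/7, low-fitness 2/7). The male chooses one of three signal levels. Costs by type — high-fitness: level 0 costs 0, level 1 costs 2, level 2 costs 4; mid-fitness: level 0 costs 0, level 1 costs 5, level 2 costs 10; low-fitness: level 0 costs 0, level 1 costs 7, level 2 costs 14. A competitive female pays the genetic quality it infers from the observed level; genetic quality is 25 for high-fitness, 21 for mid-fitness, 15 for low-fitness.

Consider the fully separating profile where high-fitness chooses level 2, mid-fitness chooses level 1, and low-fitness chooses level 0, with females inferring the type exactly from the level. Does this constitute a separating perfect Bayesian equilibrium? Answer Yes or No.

Separating mating payoffs: level 2 → 25, level 1 → 21, level 0 → 15.
high-fitness (assigned level 2): level 0: 15 − 0 = 15; level 1: 21 − 2 = 19; level 2: 25 − 4 = 21. high-fitness stays.
mid-fitness (assigned level 1): level 0: 15 − 0 = 15; level 1: 21 − 5 = 16; level 2: 25 − 10 = 15. mid-fitness stays.
low-fitness (assigned level 0): level 0: 15 − 0 = 15; level 1: 21 − 7 = 14; level 2: 25 − 14 = 11. low-fitness stays.
Every type prefers its assigned level; separation holds.

Yes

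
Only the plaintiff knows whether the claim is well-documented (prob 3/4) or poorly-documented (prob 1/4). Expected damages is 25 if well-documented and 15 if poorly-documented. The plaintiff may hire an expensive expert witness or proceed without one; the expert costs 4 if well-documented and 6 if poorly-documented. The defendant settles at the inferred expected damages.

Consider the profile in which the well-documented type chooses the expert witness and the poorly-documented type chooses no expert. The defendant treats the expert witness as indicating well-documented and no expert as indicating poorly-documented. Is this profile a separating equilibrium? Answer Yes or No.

Under these beliefs, the expert witness earns settlement 25 and no expert earns settlement 15.
well-documented: the expert witness nets 25 − 4 = 21; no expert nets 15. well-documented prefers the expert witness.
poorly-documented: the expert witness nets 25 − 6 = 19; no expert nets 15. poorly-documented would deviate to the expert witness.
poorly-documented has a profitable deviation, so the profile is not an equilibrium.

No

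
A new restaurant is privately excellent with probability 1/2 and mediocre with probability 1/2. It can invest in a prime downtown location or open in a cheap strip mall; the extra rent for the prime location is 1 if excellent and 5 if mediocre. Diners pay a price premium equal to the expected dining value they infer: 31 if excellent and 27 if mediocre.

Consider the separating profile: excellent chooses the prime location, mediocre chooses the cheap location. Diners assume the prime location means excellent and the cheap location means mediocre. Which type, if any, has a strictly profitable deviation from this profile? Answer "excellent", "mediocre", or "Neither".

Neither

The prime location pays 31; the cheap location pays 27.
excellent: assigned the prime location, nets 31 − 1 = 30; deviating to the cheap location nets 27.
mediocre: assigned the cheap location, nets 27; deviating to the prime location nets 31 − 5 = 26.
Both types strictly prefer their assigned action; no profitable deviation.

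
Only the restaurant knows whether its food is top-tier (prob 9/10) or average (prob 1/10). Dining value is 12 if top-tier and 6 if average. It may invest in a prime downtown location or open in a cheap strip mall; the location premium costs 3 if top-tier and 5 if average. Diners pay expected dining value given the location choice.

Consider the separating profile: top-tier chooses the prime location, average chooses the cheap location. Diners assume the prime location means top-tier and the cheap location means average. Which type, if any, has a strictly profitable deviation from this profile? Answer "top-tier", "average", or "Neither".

average

The prime location pays 12; the cheap location pays 6.
top-tier: assigned the prime location, nets 12 − 3 = 9; deviating to the cheap location nets 6.
average: assigned the cheap location, nets 6; deviating to the prime location nets 12 − 5 = 7.
The average type gains 1 by deviating.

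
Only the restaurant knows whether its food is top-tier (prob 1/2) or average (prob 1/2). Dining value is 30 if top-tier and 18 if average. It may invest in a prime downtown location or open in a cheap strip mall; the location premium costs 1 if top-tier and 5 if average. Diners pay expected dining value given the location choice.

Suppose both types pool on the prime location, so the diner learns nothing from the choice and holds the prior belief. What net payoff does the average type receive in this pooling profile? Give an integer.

19

Pooled price premium = 1/2·30 + 1/2·18 = 24.
average pays cost 5 for the prime location, so net payoff = 24 − 5 = 19.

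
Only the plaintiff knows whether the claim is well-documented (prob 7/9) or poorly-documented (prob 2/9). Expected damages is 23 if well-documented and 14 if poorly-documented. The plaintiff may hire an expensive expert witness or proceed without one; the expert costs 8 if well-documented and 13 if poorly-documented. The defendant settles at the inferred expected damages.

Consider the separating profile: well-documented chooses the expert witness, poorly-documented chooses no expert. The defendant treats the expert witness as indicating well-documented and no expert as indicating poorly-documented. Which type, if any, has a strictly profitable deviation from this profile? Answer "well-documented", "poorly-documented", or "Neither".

The expert witness pays 23; no expert pays 14.
well-documented: assigned the expert witness, nets 23 − 8 = 15; deviating to no expert nets 14.
poorly-documented: assigned no expert, nets 14; deviating to the expert witness nets 23 − 13 = 10.
Both types strictly prefer their assigned action; no profitable deviation.

Neither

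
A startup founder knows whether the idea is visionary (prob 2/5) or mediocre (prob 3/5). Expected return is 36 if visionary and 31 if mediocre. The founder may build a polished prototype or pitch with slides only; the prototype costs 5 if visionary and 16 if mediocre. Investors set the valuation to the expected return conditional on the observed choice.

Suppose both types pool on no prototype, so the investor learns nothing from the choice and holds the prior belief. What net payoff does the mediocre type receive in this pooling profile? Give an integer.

Pooled valuation = 2/5·36 + 3/5·31 = 33.
mediocre pays no cost for no prototype, so net payoff = 33.

33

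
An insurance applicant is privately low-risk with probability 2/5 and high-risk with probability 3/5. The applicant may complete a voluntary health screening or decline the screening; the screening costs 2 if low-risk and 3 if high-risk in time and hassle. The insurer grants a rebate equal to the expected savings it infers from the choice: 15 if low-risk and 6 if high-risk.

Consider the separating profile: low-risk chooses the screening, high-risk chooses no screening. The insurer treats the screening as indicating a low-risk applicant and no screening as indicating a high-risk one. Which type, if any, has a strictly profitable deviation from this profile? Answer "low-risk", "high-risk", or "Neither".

The screening pays 15; no screening pays 6.
low-risk: assigned the screening, nets 15 − 2 = 13; deviating to no screening nets 6.
high-risk: assigned no screening, nets 6; deviating to the screening nets 15 − 3 = 12.
The high-risk type gains 6 by deviating.

high-risk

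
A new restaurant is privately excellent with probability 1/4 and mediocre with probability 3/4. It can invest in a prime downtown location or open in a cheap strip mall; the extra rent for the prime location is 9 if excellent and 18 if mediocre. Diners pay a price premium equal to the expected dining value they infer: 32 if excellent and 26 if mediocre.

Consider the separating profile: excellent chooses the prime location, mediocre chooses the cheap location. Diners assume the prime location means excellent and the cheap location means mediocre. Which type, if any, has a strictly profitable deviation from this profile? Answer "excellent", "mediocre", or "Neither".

The prime location pays 32; the cheap location pays 26.
excellent: assigned the prime location, nets 32 − 9 = 23; deviating to the cheap location nets 26.
mediocre: assigned the cheap location, nets 26; deviating to the prime location nets 32 − 18 = 14.
The excellent type gains 3 by deviating.

excellent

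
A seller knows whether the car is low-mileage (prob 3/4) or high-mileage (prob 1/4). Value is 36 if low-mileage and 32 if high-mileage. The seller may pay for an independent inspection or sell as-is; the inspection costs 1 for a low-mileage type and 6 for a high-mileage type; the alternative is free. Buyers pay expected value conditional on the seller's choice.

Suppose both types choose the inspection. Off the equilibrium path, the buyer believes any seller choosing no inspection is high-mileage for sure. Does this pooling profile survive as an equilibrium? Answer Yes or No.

No

On path, the buyer holds the prior and pays 3/4·36 + 1/4·32 = 35. Off path (no inspection), believing high-mileage, it pays 32.
low-mileage: the inspection nets 35 − 1 = 34; no inspection nets 32. low-mileage stays.
high-mileage: the inspection nets 35 − 6 = 29; no inspection nets 32. high-mileage would deviate.
A type deviates, so pooling fails.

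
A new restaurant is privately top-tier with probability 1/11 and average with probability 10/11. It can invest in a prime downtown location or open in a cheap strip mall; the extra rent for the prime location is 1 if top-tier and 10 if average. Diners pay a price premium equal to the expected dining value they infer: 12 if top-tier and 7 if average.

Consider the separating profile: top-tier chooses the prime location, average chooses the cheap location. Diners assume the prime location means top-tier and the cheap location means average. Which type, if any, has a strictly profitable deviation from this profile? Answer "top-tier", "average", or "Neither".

Neither

The prime location pays 12; the cheap location pays 7.
top-tier: assigned the prime location, nets 12 − 1 = 11; deviating to the cheap location nets 7.
average: assigned the cheap location, nets 7; deviating to the prime location nets 12 − 10 = 2.
Both types strictly prefer their assigned action; no profitable deviation.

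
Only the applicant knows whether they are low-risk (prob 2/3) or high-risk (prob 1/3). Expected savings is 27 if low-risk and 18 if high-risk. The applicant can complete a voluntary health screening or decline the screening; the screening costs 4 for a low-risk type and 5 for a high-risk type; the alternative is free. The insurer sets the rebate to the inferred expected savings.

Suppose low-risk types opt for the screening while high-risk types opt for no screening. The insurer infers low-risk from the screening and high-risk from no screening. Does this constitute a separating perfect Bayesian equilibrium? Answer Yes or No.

No

Under these beliefs, the screening earns rebate 27 and no screening earns rebate 18.
low-risk: the screening nets 27 − 4 = 23; no screening nets 18. low-risk prefers the screening.
high-risk: the screening nets 27 − 5 = 22; no screening nets 18. high-risk would deviate to the screening.
high-risk has a profitable deviation, so the profile is not an equilibrium.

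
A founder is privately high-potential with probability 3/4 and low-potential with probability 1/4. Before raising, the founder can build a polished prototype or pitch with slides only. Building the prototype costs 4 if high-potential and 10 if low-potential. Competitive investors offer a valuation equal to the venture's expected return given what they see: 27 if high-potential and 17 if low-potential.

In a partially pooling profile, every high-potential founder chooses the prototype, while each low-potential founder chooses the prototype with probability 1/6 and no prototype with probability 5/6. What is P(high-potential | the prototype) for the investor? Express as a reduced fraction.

18/19

P(the prototype) = (3/4)·1 + (1/4)·(1/6) = 19/24.
By Bayes' rule, P(high-potential | the prototype) = (3/4) / (19/24) = 18/19.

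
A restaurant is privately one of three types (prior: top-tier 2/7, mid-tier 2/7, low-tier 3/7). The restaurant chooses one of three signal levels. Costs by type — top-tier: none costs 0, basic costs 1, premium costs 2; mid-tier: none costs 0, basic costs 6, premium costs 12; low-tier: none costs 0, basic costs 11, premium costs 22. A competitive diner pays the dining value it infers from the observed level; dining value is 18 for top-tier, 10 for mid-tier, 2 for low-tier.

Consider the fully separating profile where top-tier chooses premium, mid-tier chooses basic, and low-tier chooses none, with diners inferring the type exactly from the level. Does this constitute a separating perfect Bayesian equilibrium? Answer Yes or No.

Separating price premiums: premium → 18, basic → 10, none → 2.
top-tier (assigned premium): none: 2 − 0 = 2; basic: 10 − 1 = 9; premium: 18 − 2 = 16. top-tier stays.
mid-tier (assigned basic): none: 2 − 0 = 2; basic: 10 − 6 = 4; premium: 18 − 12 = 6. mid-tier prefers premium.
low-tier (assigned none): none: 2 − 0 = 2; basic: 10 − 11 = -1; premium: 18 − 22 = -4. low-tier stays.
At least one type deviates; the separating profile fails.

No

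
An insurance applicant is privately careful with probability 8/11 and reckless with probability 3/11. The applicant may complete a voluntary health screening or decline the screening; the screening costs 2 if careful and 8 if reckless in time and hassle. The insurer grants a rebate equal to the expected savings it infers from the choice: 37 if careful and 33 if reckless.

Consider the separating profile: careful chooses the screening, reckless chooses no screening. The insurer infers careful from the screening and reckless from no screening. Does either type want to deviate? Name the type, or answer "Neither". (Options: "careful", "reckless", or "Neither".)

Neither

The screening pays 37; no screening pays 33.
careful: assigned the screening, nets 37 − 2 = 35; deviating to no screening nets 33.
reckless: assigned no screening, nets 33; deviating to the screening nets 37 − 8 = 29.
Both types strictly prefer their assigned action; no profitable deviation.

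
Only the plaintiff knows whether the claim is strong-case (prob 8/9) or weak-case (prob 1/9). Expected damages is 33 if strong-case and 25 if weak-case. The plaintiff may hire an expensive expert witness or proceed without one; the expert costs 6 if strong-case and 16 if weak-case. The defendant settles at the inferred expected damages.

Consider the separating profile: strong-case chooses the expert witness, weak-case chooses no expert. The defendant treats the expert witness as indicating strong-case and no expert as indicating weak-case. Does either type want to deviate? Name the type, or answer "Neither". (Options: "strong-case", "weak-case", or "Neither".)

The expert witness pays 33; no expert pays 25.
strong-case: assigned the expert witness, nets 33 − 6 = 27; deviating to no expert nets 25.
weak-case: assigned no expert, nets 25; deviating to the expert witness nets 33 − 16 = 17.
Both types strictly prefer their assigned action; no profitable deviation.

Neither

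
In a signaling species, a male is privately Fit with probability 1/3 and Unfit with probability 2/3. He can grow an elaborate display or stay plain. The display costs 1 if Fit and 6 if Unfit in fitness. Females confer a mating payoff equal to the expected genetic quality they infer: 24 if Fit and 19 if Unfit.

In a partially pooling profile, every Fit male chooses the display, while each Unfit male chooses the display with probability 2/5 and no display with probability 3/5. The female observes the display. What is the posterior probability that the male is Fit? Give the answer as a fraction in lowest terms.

5/9

P(the display) = (1/3)·1 + (2/3)·(2/5) = 3/5.
By Bayes' rule, P(Fit | the display) = (1/3) / (3/5) = 5/9.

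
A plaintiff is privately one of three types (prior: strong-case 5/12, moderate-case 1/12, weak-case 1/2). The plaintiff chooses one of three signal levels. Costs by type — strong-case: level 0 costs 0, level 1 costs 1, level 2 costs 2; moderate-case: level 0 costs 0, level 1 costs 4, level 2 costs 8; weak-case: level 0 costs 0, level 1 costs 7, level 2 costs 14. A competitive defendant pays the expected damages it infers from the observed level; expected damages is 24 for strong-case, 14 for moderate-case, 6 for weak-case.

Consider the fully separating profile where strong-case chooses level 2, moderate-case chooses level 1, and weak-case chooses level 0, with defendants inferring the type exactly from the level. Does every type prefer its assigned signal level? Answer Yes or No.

No

Separating settlements: level 2 → 24, level 1 → 14, level 0 → 6.
strong-case (assigned level 2): level 0: 6 − 0 = 6; level 1: 14 − 1 = 13; level 2: 24 − 2 = 22. strong-case stays.
moderate-case (assigned level 1): level 0: 6 − 0 = 6; level 1: 14 − 4 = 10; level 2: 24 − 8 = 16. moderate-case prefers level 2.
weak-case (assigned level 0): level 0: 6 − 0 = 6; level 1: 14 − 7 = 7; level 2: 24 − 14 = 10. weak-case prefers level 2.
At least one type deviates; the separating profile fails.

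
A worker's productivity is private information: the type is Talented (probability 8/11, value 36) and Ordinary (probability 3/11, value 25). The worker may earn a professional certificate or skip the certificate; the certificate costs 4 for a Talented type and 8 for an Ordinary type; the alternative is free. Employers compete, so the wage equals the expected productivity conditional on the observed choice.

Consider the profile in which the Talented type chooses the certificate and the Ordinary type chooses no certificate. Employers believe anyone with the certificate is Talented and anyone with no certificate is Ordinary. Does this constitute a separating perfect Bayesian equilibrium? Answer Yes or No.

Under these beliefs, the certificate earns wage 36 and no certificate earns wage 25.
Talented: the certificate nets 36 − 4 = 32; no certificate nets 25. Talented prefers the certificate.
Ordinary: the certificate nets 36 − 8 = 28; no certificate nets 25. Ordinary would deviate to the certificate.
Ordinary has a profitable deviation, so the profile is not an equilibrium.

No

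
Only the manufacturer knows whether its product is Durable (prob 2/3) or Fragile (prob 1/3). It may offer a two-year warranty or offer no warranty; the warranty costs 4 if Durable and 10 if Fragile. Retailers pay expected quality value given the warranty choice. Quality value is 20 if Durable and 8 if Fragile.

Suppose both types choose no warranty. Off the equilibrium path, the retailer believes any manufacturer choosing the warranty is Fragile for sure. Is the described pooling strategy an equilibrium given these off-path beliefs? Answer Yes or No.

Yes

On path, the retailer holds the prior and pays 2/3·20 + 1/3·8 = 16. Off path (the warranty), believing Fragile, it pays 8.
Durable: no warranty nets 16; the warranty nets 8 − 4 = 4. Durable stays.
Fragile: no warranty nets 16; the warranty nets 8 − 10 = -2. Fragile stays.
No type deviates, so pooling is sustained.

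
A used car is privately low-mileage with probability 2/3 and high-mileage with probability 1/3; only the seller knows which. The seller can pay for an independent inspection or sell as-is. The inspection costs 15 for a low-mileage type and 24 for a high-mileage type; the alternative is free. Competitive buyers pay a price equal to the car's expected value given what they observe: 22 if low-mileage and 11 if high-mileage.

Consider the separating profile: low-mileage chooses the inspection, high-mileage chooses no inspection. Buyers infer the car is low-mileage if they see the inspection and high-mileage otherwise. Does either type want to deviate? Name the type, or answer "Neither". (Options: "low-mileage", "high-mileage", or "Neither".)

The inspection pays 22; no inspection pays 11.
low-mileage: assigned the inspection, nets 22 − 15 = 7; deviating to no inspection nets 11.
high-mileage: assigned no inspection, nets 11; deviating to the inspection nets 22 − 24 = -2.
The low-mileage type gains 4 by deviating.

low-mileage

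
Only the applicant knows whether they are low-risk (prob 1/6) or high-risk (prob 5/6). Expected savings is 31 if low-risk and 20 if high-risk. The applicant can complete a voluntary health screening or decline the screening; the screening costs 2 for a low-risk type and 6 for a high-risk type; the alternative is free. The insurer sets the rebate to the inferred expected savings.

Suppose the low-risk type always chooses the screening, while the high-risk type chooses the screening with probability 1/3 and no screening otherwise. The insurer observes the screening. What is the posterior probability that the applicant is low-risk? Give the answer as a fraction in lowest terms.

3/8

P(the screening) = (1/6)·1 + (5/6)·(1/3) = 4/9.
By Bayes' rule, P(low-risk | the screening) = (1/6) / (4/9) = 3/8.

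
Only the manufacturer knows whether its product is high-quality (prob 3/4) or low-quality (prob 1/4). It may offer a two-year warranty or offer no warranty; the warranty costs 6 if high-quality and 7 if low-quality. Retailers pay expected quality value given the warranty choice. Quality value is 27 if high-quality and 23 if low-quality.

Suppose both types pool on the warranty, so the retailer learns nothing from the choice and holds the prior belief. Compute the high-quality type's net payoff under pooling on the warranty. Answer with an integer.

Pooled price = 3/4·27 + 1/4·23 = 26.
high-quality pays cost 6 for the warranty, so net payoff = 26 − 6 = 20.

20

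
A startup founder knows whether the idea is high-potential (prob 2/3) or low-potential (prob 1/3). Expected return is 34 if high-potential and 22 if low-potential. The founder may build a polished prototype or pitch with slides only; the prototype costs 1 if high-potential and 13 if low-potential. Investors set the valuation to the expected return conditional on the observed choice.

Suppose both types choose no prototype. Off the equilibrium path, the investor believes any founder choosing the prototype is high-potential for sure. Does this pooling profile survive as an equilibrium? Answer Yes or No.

On path, the investor holds the prior and pays 2/3·34 + 1/3·22 = 30. Off path (the prototype), believing high-potential, it pays 34.
high-potential: no prototype nets 30; the prototype nets 34 − 1 = 33. high-potential would deviate.
low-potential: no prototype nets 30; the prototype nets 34 − 13 = 21. low-potential stays.
A type deviates, so pooling fails.

No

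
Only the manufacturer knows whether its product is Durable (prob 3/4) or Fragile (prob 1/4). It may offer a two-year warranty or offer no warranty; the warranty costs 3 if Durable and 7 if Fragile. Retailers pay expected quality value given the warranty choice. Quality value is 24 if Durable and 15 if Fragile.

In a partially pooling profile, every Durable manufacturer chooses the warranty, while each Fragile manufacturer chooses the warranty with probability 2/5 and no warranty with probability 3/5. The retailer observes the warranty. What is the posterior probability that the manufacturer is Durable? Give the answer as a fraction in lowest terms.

P(the warranty) = (3/4)·1 + (1/4)·(2/5) = 17/20.
By Bayes' rule, P(Durable | the warranty) = (3/4) / (17/20) = 15/17.

15/17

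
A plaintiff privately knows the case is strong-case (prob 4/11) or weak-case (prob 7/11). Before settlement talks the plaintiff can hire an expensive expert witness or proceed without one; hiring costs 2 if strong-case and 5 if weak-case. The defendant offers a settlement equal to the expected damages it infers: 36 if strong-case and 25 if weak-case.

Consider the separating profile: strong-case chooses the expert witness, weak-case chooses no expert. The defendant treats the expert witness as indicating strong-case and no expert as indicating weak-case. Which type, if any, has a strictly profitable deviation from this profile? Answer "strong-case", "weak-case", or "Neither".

The expert witness pays 36; no expert pays 25.
strong-case: assigned the expert witness, nets 36 − 2 = 34; deviating to no expert nets 25.
weak-case: assigned no expert, nets 25; deviating to the expert witness nets 36 − 5 = 31.
The weak-case type gains 6 by deviating.

weak-case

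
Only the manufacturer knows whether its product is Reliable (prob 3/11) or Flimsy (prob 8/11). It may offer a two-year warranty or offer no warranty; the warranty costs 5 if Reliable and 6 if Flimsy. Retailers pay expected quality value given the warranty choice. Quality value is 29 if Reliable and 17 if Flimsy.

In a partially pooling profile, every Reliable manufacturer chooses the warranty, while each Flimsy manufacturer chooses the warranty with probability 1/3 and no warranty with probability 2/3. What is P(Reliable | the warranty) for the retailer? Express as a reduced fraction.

P(the warranty) = (3/11)·1 + (8/11)·(1/3) = 17/33.
By Bayes' rule, P(Reliable | the warranty) = (3/11) / (17/33) = 9/17.

9/17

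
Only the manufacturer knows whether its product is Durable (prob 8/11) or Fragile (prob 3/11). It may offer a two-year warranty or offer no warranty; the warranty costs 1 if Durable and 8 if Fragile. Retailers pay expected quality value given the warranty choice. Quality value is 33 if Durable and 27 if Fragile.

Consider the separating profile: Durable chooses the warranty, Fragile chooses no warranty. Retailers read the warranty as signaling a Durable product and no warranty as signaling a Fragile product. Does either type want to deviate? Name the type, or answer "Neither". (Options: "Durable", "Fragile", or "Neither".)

Neither

The warranty pays 33; no warranty pays 27.
Durable: assigned the warranty, nets 33 − 1 = 32; deviating to no warranty nets 27.
Fragile: assigned no warranty, nets 27; deviating to the warranty nets 33 − 8 = 25.
Both types strictly prefer their assigned action; no profitable deviation.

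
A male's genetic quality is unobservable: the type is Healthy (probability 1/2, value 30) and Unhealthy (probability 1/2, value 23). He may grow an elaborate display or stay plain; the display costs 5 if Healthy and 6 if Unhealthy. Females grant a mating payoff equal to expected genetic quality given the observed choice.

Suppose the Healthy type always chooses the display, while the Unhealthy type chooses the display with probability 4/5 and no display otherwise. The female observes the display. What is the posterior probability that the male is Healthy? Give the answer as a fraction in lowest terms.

5/9

P(the display) = (1/2)·1 + (1/2)·(4/5) = 9/10.
By Bayes' rule, P(Healthy | the display) = (1/2) / (9/10) = 5/9.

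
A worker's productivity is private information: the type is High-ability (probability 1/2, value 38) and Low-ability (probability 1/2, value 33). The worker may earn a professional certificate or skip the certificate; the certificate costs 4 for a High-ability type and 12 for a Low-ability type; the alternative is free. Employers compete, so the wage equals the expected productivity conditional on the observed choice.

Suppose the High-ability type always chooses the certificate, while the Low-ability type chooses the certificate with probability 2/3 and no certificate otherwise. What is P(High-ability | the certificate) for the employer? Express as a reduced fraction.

3/5

P(the certificate) = (1/2)·1 + (1/2)·(2/3) = 5/6.
By Bayes' rule, P(High-ability | the certificate) = (1/2) / (5/6) = 3/5.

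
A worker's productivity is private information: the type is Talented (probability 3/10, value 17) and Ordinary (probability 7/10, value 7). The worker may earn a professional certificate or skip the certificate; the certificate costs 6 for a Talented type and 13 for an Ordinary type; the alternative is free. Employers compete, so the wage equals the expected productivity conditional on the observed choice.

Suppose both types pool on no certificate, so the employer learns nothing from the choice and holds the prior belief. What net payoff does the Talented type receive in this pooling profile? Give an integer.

10

Pooled wage = 3/10·17 + 7/10·7 = 10.
Talented pays no cost for no certificate, so net payoff = 10.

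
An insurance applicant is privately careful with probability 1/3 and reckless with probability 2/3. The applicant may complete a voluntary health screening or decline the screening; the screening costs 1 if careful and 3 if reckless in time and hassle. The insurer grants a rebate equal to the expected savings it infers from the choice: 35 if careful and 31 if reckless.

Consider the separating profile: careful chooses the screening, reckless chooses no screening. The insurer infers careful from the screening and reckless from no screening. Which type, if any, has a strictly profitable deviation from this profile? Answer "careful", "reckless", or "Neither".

The screening pays 35; no screening pays 31.
careful: assigned the screening, nets 35 − 1 = 34; deviating to no screening nets 31.
reckless: assigned no screening, nets 31; deviating to the screening nets 35 − 3 = 32.
The reckless type gains 1 by deviating.

reckless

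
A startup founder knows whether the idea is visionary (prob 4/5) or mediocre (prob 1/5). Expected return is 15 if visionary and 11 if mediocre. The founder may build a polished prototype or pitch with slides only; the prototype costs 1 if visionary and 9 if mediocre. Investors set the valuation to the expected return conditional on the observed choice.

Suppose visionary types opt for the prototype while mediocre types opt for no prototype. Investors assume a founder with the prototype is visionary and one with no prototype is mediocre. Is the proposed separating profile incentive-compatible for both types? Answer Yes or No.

Yes

Under these beliefs, the prototype earns valuation 15 and no prototype earns valuation 11.
visionary: the prototype nets 15 − 1 = 14; no prototype nets 11. visionary prefers the prototype.
mediocre: the prototype nets 15 − 9 = 6; no prototype nets 11. mediocre prefers no prototype.
Neither type deviates, so the separating profile is an equilibrium.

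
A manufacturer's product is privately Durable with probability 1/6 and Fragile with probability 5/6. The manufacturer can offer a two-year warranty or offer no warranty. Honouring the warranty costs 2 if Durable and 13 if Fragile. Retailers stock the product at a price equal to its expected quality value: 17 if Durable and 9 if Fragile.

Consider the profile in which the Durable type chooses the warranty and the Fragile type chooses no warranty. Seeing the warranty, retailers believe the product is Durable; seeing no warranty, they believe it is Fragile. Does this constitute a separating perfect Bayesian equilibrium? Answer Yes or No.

Yes

Under these beliefs, the warranty earns price 17 and no warranty earns price 9.
Durable: the warranty nets 17 − 2 = 15; no warranty nets 9. Durable prefers the warranty.
Fragile: the warranty nets 17 − 13 = 4; no warranty nets 9. Fragile prefers no warranty.
Neither type deviates, so the separating profile is an equilibrium.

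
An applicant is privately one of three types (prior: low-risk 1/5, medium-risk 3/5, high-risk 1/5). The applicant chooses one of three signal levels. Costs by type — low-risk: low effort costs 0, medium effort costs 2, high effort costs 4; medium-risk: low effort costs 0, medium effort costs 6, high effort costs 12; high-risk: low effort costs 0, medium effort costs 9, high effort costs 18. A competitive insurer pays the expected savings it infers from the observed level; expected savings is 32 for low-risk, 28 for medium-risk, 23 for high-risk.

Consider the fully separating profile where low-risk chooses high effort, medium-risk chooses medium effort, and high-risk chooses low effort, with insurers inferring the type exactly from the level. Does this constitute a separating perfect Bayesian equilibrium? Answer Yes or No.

No

Separating rebates: high effort → 32, medium effort → 28, low effort → 23.
low-risk (assigned high effort): low effort: 23 − 0 = 23; medium effort: 28 − 2 = 26; high effort: 32 − 4 = 28. low-risk stays.
medium-risk (assigned medium effort): low effort: 23 − 0 = 23; medium effort: 28 − 6 = 22; high effort: 32 − 12 = 20. medium-risk prefers low effort.
high-risk (assigned low effort): low effort: 23 − 0 = 23; medium effort: 28 − 9 = 19; high effort: 32 − 18 = 14. high-risk stays.
At least one type deviates; the separating profile fails.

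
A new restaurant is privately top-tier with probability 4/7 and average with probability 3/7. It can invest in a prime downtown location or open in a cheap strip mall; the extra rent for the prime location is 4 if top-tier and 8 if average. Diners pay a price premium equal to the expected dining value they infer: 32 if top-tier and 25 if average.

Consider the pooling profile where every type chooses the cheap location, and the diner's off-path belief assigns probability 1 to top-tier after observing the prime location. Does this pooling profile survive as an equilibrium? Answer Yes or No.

On path, the diner holds the prior and pays 4/7·32 + 3/7·25 = 29. Off path (the prime location), believing top-tier, it pays 32.
top-tier: the cheap location nets 29; the prime location nets 32 − 4 = 28. top-tier stays.
average: the cheap location nets 29; the prime location nets 32 − 8 = 24. average stays.
No type deviates, so pooling is sustained.

Yes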